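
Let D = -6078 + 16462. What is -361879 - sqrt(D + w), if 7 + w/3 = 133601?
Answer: -361879 - sqrt(411166) ≈ -3.6252e+5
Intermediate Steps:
w = 400782 (w = -21 + 3*133601 = -21 + 400803 = 400782)
D = 10384
-361879 - sqrt(D + w) = -361879 - sqrt(10384 + 400782) = -361879 - sqrt(411166)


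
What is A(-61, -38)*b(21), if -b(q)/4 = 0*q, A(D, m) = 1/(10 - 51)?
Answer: 0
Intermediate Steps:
A(D, m) = -1/41 (A(D, m) = 1/(-41) = -1/41)
b(q) = 0 (b(q) = -0*q = -4*0 = 0)
A(-61, -38)*b(21) = -1/41*0 = 0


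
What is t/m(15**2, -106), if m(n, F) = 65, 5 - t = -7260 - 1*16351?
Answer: 23616/65 ≈ 363.32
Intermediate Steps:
t = 23616 (t = 5 - (-7260 - 1*16351) = 5 - (-7260 - 16351) = 5 - 1*(-23611) = 5 + 23611 = 23616)
t/m(15**2, -106) = 23616/65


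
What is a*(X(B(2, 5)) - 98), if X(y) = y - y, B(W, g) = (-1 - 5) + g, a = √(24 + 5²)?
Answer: -686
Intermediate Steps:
a = 7 (a = √(24 + 25) = √49 = 7)
B(W, g) = -6 + g
X(y) = 0
a*(X(B(2, 5)) - 98) = 7*(0 - 98) = 7*(-98) = -686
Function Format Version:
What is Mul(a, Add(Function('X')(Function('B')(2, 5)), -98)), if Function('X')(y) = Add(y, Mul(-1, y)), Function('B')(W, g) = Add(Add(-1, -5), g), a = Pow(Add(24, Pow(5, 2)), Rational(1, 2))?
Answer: -686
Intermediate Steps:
a = 7 (a = Pow(Add(24, 25), Rational(1, 2)) = Pow(49, Rational(1, 2)) = 7)
Function('B')(W, g) = Add(-6, g)
Function('X')(y) = 0
Mul(a, Add(Function('X')(Function('B')(2, 5)), -98)) = Mul(7, Add(0, -98)) = Mul(7, -98) = -686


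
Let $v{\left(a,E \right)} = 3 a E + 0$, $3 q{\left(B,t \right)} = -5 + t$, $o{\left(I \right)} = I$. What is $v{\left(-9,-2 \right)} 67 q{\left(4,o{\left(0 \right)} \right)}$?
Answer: $-6030$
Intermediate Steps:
$q{\left(B,t \right)} = - \frac{5}{3} + \frac{t}{3}$ ($q{\left(B,t \right)} = \frac{-5 + t}{3} = - \frac{5}{3} + \frac{t}{3}$)
$v{\left(a,E \right)} = 3 E a$ ($v{\left(a,E \right)} = 3 E a + 0 = 3 E a$)
$v{\left(-9,-2 \right)} 67 q{\left(4,o{\left(0 \right)} \right)} = 3 \left(-2\right) \left(-9\right) 67 \left(- \frac{5}{3} + \frac{1}{3} \cdot 0\right) = 54 \cdot 67 \left(- \frac{5}{3} + 0\right) = 3618 \left(- \frac{5}{3}\right) = -6030$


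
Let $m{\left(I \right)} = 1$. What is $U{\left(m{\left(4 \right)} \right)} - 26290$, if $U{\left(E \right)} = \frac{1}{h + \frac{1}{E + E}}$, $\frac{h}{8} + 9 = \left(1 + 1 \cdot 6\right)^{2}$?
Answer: $- \frac{16851888}{641} \approx -26290.0$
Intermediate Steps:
$h = 320$ ($h = -72 + 8 \left(1 + 1 \cdot 6\right)^{2} = -72 + 8 \left(1 + 6\right)^{2} = -72 + 8 \cdot 7^{2} = -72 + 8 \cdot 49 = -72 + 392 = 320$)
$U{\left(E \right)} = \frac{1}{320 + \frac{1}{2 E}}$ ($U{\left(E \right)} = \frac{1}{320 + \frac{1}{E + E}} = \frac{1}{320 + \frac{1}{2 E}}$)
$U{\left(m{\left(4 \right)} \right)} - 26290 = 2 \cdot 1 \frac{1}{1 + 640 \cdot 1} - 26290 = 2 \cdot 1 \frac{1}{1 + 640} - 26290 = 2 \cdot 1 \cdot \frac{1}{641} - 26290 = \frac{2}{641} - 26290 = - \frac{16851888}{641}$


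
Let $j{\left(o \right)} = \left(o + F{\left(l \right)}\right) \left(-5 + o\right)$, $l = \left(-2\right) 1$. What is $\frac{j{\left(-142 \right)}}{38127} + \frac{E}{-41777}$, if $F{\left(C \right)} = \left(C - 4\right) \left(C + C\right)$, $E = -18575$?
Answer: $\frac{477624289}{530943893} \approx 0.89958$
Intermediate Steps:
$l = -2$
$F{\left(C \right)} = 2 C \left(-4 + C\right)$ ($F{\left(C \right)} = \left(-4 + C\right) 2 C = 2 C \left(-4 + C\right)$)
$j{\left(o \right)} = \left(-5 + o\right) \left(24 + o\right)$ ($j{\left(o \right)} = \left(o + 2 \left(-2\right) \left(-4 - 2\right)\right) \left(-5 + o\right) = \left(o + 2 \left(-2\right) \left(-6\right)\right) \left(-5 + o\right) = \left(o + 24\right) \left(-5 + o\right) = \left(24 + o\right) \left(-5 + o\right) = \left(-5 + o\right) \left(24 + o\right)$)
$\frac{j{\left(-142 \right)}}{38127} + \frac{E}{-41777} = \frac{-120 + \left(-142\right)^{2} + 19 \left(-142\right)}{38127} - \frac{18575}{-41777} = \left(-120 + 20164 - 2698\right) \frac{1}{38127} - - \frac{18575}{41777} = 17346 \cdot \frac{1}{38127} + \frac{18575}{41777} = \frac{5782}{12709} + \frac{18575}{41777} = \frac{477624289}{530943893}$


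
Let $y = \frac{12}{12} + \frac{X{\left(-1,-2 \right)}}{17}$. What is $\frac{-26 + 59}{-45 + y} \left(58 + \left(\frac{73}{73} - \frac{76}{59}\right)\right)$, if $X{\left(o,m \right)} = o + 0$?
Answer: $- \frac{1910205}{44191} \approx -43.226$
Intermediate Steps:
$X{\left(o,m \right)} = o$
$y = \frac{16}{17}$ ($y = \frac{12}{12} - \frac{1}{17} = 12 \cdot \frac{1}{12} - \frac{1}{17} = 1 - \frac{1}{17} = \frac{16}{17} \approx 0.94118$)
$\frac{-26 + 59}{-45 + y} \left(58 + \left(\frac{73}{73} - \frac{76}{59}\right)\right) = \frac{-26 + 59}{-45 + \frac{16}{17}} \left(58 + \left(\frac{73}{73} - \frac{76}{59}\right)\right) = \frac{33}{- \frac{749}{17}} \left(58 + \left(73 \cdot \frac{1}{73} - \frac{76}{59}\right)\right) = 33 \left(- \frac{17}{749}\right) \left(58 + \left(1 - \frac{76}{59}\right)\right) = - \frac{561 \left(58 - \frac{17}{59}\right)}{749} = \left(- \frac{561}{749}\right) \frac{3405}{59} = - \frac{1910205}{44191}$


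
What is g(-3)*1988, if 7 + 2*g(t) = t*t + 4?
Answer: 5964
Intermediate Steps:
g(t) = -3/2 + t**2/2 (g(t) = -7/2 + (t*t + 4)/2 = -7/2 + (t**2 + 4)/2 = -7/2 + (4 + t**2)/2 = -7/2 + (2 + t**2/2) = -3/2 + t**2/2)
g(-3)*1988 = (-3/2 + (1/2)*(-3)**2)*1988 = (-3/2 + (1/2)*9)*1988 = (-3/2 + 9/2)*1988 = 3*1988 = 5964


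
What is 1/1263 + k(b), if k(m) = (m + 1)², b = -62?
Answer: 4699624/1263 ≈ 3721.0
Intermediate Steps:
k(m) = (1 + m)²
1/1263 + k(b) = 1/1263 + (1 - 62)² = 1/1263 + (-61)² = 1/1263 + 3721 = 4699624/1263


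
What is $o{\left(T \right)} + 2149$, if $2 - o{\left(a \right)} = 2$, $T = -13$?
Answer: $2149$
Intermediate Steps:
$o{\left(a \right)} = 0$ ($o{\left(a \right)} = 2 - 2 = 0$)
$o{\left(T \right)} + 2149 = 0 + 2149 = 2149$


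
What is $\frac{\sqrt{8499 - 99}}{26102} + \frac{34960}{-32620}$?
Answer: $- \frac{1748}{1631} + \frac{10 \sqrt{21}}{13051} \approx -1.0682$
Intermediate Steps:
$\frac{\sqrt{8499 - 99}}{26102} + \frac{34960}{-32620} = \sqrt{8400} \cdot \frac{1}{26102} + 34960 \left(- \frac{1}{32620}\right) = 20 \sqrt{21} \cdot \frac{1}{26102} - \frac{1748}{1631} = \frac{10 \sqrt{21}}{13051} - \frac{1748}{1631} = - \frac{1748}{1631} + \frac{10 \sqrt{21}}{13051}$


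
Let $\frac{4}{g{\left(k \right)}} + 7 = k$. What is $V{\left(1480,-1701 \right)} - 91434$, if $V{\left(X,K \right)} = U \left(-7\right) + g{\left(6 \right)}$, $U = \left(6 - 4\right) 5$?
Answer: $-91508$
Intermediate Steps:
$U = 10$ ($U = 2 \cdot 5 = 10$)
$g{\left(k \right)} = \frac{4}{-7 + k}$
$V{\left(X,K \right)} = -74$ ($V{\left(X,K \right)} = 10 \left(-7\right) + \frac{4}{-7 + 6} = -70 + \frac{4}{-1} = -70 + 4 \left(-1\right) = -70 - 4 = -74$)
$V{\left(1480,-1701 \right)} - 91434 = -74 - 91434 = -91508$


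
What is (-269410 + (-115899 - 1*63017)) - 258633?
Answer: -706959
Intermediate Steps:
(-269410 + (-115899 - 1*63017)) - 258633 = (-269410 + (-115899 - 63017)) - 258633 = (-269410 - 178916) - 258633 = -448326 - 258633 = -706959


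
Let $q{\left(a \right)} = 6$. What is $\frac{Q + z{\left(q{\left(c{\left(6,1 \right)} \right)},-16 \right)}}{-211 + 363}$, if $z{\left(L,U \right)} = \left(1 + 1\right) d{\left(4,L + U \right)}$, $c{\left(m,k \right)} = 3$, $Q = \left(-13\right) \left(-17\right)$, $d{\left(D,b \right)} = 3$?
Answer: $\frac{227}{152} \approx 1.4934$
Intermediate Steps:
$Q = 221$
$z{\left(L,U \right)} = 6$ ($z{\left(L,U \right)} = \left(1 + 1\right) 3 = 2 \cdot 3 = 6$)
$\frac{Q + z{\left(q{\left(c{\left(6,1 \right)} \right)},-16 \right)}}{-211 + 363} = \frac{221 + 6}{-211 + 363} = \frac{227}{152}$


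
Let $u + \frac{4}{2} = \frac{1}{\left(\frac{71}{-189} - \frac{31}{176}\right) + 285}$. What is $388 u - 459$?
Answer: $- \frac{11672521543}{9461885} \approx -1233.6$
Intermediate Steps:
$u = - \frac{18890506}{9461885}$ ($u = -2 + \frac{1}{\left(\frac{71}{-189} - \frac{31}{176}\right) + 285} = -2 + \frac{1}{\left(71 \left(- \frac{1}{189}\right) - \frac{31}{176}\right) + 285} = -2 + \frac{1}{\left(- \frac{71}{189} - \frac{31}{176}\right) + 285} = -2 + \frac{1}{- \frac{18355}{33264} + 285} = -2 + \frac{1}{\frac{9461885}{33264}} = -2 + \frac{33264}{9461885} = - \frac{18890506}{9461885} \approx -1.9965$)
$388 u - 459 = 388 \left(- \frac{18890506}{9461885}\right) - 459 = - \frac{7329516328}{9461885} - 459 = - \frac{11672521543}{9461885}$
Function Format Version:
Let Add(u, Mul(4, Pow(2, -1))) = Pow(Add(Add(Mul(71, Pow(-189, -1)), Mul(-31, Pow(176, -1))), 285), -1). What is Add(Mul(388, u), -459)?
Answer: Rational(-11672521543, 9461885) ≈ -1233.6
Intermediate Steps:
u = Rational(-18890506, 9461885) (u = Add(-2, Pow(Add(Add(Mul(71, Pow(-189, -1)), Mul(-31, Pow(176, -1))), 285), -1)) = Add(-2, Pow(Add(Add(Mul(71, Rational(-1, 189)), Mul(-31, Rational(1, 176))), 285), -1)) = Add(-2, Pow(Add(Add(Rational(-71, 189), Rational(-31, 176)), 285), -1)) = Add(-2, Pow(Add(Rational(-18355, 33264), 285), -1)) = Add(-2, Pow(Rational(9461885, 33264), -1)) = Add(-2, Rational(33264, 9461885)) = Rational(-18890506, 9461885) ≈ -1.9965)
Add(Mul(388, u), -459) = Add(Mul(388, Rational(-18890506, 9461885)), -459) = Add(Rational(-7329516328, 9461885), -459) = Rational(-11672521543, 9461885)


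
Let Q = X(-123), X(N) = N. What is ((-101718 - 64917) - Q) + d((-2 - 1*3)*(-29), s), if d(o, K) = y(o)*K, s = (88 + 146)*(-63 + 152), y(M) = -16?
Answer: -499728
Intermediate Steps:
Q = -123
s = 20826 (s = 234*89 = 20826)
d(o, K) = -16*K
((-101718 - 64917) - Q) + d((-2 - 1*3)*(-29), s) = ((-101718 - 64917) - 1*(-123)) - 16*20826 = (-166635 + 123) - 333216 = -166512 - 333216 = -499728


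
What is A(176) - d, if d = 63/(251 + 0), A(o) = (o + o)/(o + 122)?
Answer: 34789/37399 ≈ 0.93021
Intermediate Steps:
A(o) = 2*o/(122 + o) (A(o) = (2*o)/(122 + o) = 2*o/(122 + o))
d = 63/251 ≈ 0.25100
A(176) - d = 2*176/(122 + 176) - 1*63/251 = 2*176/298 - 63/251 = 2*176*(1/298) - 63/251 = 176/149 - 63/251 = 34789/37399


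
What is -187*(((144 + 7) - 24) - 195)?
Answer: 12716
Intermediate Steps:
-187*(((144 + 7) - 24) - 195) = -187*((151 - 24) - 195) = -187*(127 - 195) = -187*(-68) = 12716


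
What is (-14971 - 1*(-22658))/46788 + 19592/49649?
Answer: 1298322359/2322977412 ≈ 0.55890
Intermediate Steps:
(-14971 - 1*(-22658))/46788 + 19592/49649 = (-14971 + 22658)*(1/46788) + 19592*(1/49649) = 7687*(1/46788) + 19592/49649 = 7687/46788 + 19592/49649 = 1298322359/2322977412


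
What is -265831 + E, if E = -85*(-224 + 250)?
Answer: -268041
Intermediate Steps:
E = -2210 (E = -85*26 = -2210)
-265831 + E = -265831 - 2210 = -268041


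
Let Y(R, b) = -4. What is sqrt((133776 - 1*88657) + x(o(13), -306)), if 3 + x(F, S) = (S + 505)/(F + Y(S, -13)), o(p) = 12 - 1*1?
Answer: sqrt(2212077)/7 ≈ 212.47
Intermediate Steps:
o(p) = 11 (o(p) = 12 - 1 = 11)
x(F, S) = -3 + (505 + S)/(-4 + F) (x(F, S) = -3 + (S + 505)/(F - 4) = -3 + (505 + S)/(-4 + F))
sqrt((133776 - 1*88657) + x(o(13), -306)) = sqrt((133776 - 1*88657) + (517 - 306 - 3*11)/(-4 + 11)) = sqrt((133776 - 88657) + (517 - 306 - 33)/7) = sqrt(45119 + (1/7)*178) = sqrt(45119 + 178/7) = sqrt(316011/7) = sqrt(2212077)/7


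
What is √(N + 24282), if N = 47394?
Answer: 6*√1991 ≈ 267.72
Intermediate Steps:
√(N + 24282) = √(47394 + 24282) = √71676 = 6*√1991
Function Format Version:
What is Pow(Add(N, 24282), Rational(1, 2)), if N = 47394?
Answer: Mul(6, Pow(1991, Rational(1, 2))) ≈ 267.72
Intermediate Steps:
Pow(Add(N, 24282), Rational(1, 2)) = Pow(Add(47394, 24282), Rational(1, 2)) = Pow(71676, Rational(1, 2)) = Mul(6, Pow(1991, Rational(1, 2)))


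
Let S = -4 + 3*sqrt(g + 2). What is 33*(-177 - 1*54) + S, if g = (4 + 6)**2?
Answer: -7627 + 3*sqrt(102) ≈ -7596.7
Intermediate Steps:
g = 100 (g = 10**2 = 100)
S = -4 + 3*sqrt(102) (S = -4 + 3*sqrt(100 + 2) = -4 + 3*sqrt(102) ≈ 26.299)
33*(-177 - 1*54) + S = 33*(-177 - 1*54) + (-4 + 3*sqrt(102)) = 33*(-177 - 54) + (-4 + 3*sqrt(102)) = 33*(-231) + (-4 + 3*sqrt(102)) = -7623 + (-4 + 3*sqrt(102)) = -7627 + 3*sqrt(102)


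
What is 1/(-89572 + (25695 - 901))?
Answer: -1/64778 ≈ -1.5437e-5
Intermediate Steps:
1/(-89572 + (25695 - 901)) = 1/(-89572 + 24794) = 1/(-64778) = -1/64778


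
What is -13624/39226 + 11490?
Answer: 225346558/19613 ≈ 11490.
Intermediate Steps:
-13624/39226 + 11490 = -13624*1/39226 + 11490 = -6812/19613 + 11490 = 225346558/19613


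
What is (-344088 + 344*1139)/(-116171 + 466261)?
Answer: 23864/175045 ≈ 0.13633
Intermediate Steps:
(-344088 + 344*1139)/(-116171 + 466261) = (-344088 + 391816)/350090 = 47728*(1/350090) = 23864/175045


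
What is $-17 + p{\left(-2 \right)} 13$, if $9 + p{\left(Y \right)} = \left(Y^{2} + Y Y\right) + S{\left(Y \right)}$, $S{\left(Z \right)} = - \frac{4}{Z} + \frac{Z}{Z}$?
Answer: $9$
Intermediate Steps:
$S{\left(Z \right)} = 1 - \frac{4}{Z}$ ($S{\left(Z \right)} = - \frac{4}{Z} + 1 = 1 - \frac{4}{Z}$)
$p{\left(Y \right)} = -9 + 2 Y^{2} + \frac{-4 + Y}{Y}$ ($p{\left(Y \right)} = -9 + \left(\left(Y^{2} + Y Y\right) + \frac{-4 + Y}{Y}\right) = -9 + \left(\left(Y^{2} + Y^{2}\right) + \frac{-4 + Y}{Y}\right) = -9 + \left(2 Y^{2} + \frac{-4 + Y}{Y}\right) = -9 + 2 Y^{2} + \frac{-4 + Y}{Y}$)
$-17 + p{\left(-2 \right)} 13 = -17 + \left(-8 - \frac{4}{-2} + 2 \left(-2\right)^{2}\right) 13 = -17 + \left(-8 - -2 + 2 \cdot 4\right) 13 = -17 + \left(-8 + 2 + 8\right) 13 = -17 + 2 \cdot 13 = -17 + 26 = 9$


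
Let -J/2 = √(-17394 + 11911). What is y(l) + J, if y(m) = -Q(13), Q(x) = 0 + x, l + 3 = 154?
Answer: -13 - 2*I*√5483 ≈ -13.0 - 148.09*I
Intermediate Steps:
l = 151 (l = -3 + 154 = 151)
J = -2*I*√5483 (J = -2*√(-17394 + 11911) = -2*I*√5483 ≈ -148.09*I)
Q(x) = x
y(m) = -13 (y(m) = -1*13 = -13)
y(l) + J = -13 - 2*I*√5483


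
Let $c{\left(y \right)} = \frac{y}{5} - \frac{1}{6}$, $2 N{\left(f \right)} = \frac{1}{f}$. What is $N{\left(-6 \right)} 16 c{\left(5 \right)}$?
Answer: $- \frac{10}{9} \approx -1.1111$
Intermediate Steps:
$N{\left(f \right)} = \frac{1}{2 f}$
$c{\left(y \right)} = - \frac{1}{6} + \frac{y}{5}$ ($c{\left(y \right)} = y \frac{1}{5} - \frac{1}{6} = \frac{y}{5} - \frac{1}{6} = - \frac{1}{6} + \frac{y}{5}$)
$N{\left(-6 \right)} 16 c{\left(5 \right)} = \frac{1}{2 \left(-6\right)} 16 \left(- \frac{1}{6} + \frac{1}{5} \cdot 5\right) = \frac{1}{2} \left(- \frac{1}{6}\right) 16 \left(- \frac{1}{6} + 1\right) = \left(- \frac{1}{12}\right) 16 \cdot \frac{5}{6} = \left(- \frac{4}{3}\right) \frac{5}{6} = - \frac{10}{9}$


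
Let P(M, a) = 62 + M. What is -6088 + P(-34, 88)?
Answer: -6060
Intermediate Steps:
-6088 + P(-34, 88) = -6088 + (62 - 34) = -6088 + 28 = -6060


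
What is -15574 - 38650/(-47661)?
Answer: -742233764/47661 ≈ -15573.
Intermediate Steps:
-15574 - 38650/(-47661) = -15574 - 38650*(-1/47661) = -15574 + 38650/47661 = -742233764/47661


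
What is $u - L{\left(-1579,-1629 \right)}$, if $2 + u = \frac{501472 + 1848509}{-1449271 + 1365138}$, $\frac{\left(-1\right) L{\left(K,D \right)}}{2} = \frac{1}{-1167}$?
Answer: $- \frac{2938962515}{98183211} \approx -29.933$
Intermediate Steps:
$L{\left(K,D \right)} = \frac{2}{1167}$ ($L{\left(K,D \right)} = - \frac{2}{-1167} = \left(-2\right) \left(- \frac{1}{1167}\right) = \frac{2}{1167}$)
$u = - \frac{2518247}{84133}$ ($u = -2 + \frac{501472 + 1848509}{-1449271 + 1365138} = -2 + \frac{2349981}{-84133} = -2 + 2349981 \left(- \frac{1}{84133}\right) = -2 - \frac{2349981}{84133} = - \frac{2518247}{84133} \approx -29.932$)
$u - L{\left(-1579,-1629 \right)} = - \frac{2518247}{84133} - \frac{2}{1167} = - \frac{2938962515}{98183211}$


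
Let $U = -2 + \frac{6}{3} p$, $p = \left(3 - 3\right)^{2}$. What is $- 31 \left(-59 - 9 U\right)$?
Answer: $1271$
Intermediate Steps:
$p = 0$ ($p = 0^{2} = 0$)
$U = -2$ ($U = -2 + \frac{6}{3} \cdot 0 = -2 + 6 \cdot \frac{1}{3} \cdot 0 = -2 + 2 \cdot 0 = -2 + 0 = -2$)
$- 31 \left(-59 - 9 U\right) = - 31 \left(-59 - -18\right) = - 31 \left(-59 + 18\right) = \left(-31\right) \left(-41\right) = 1271$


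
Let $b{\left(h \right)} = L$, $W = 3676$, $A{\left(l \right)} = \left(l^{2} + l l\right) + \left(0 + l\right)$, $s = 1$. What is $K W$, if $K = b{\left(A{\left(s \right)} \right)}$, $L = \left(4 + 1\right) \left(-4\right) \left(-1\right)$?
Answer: $73520$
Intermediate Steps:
$A{\left(l \right)} = l + 2 l^{2}$ ($A{\left(l \right)} = \left(l^{2} + l^{2}\right) + l = 2 l^{2} + l = l + 2 l^{2}$)
$L = 20$ ($L = 5 \left(-4\right) \left(-1\right) = \left(-20\right) \left(-1\right) = 20$)
$b{\left(h \right)} = 20$
$K = 20$
$K W = 20 \cdot 3676 = 73520$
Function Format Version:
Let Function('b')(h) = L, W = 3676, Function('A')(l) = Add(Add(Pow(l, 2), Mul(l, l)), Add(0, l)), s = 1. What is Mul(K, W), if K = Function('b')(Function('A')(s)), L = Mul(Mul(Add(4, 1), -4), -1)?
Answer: 73520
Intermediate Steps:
Function('A')(l) = Add(l, Mul(2, Pow(l, 2))) (Function('A')(l) = Add(Add(Pow(l, 2), Pow(l, 2)), l) = Add(Mul(2, Pow(l, 2)), l) = Add(l, Mul(2, Pow(l, 2))))
L = 20 (L = Mul(Mul(5, -4), -1) = Mul(-20, -1) = 20)
Function('b')(h) = 20
K = 20
Mul(K, W) = Mul(20, 3676) = 73520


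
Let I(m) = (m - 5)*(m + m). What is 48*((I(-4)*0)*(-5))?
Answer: 0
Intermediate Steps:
I(m) = 2*m*(-5 + m) (I(m) = (-5 + m)*(2*m) = 2*m*(-5 + m))
48*((I(-4)*0)*(-5)) = 48*(((2*(-4)*(-5 - 4))*0)*(-5)) = 48*(((2*(-4)*(-9))*0)*(-5)) = 48*((72*0)*(-5)) = 48*(0*(-5)) = 48*0 = 0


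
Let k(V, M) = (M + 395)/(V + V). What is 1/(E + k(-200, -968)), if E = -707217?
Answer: -400/282886227 ≈ -1.4140e-6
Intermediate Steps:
k(V, M) = (395 + M)/(2*V) (k(V, M) = (395 + M)/((2*V)) = (395 + M)*(1/(2*V)) = (395 + M)/(2*V))
1/(E + k(-200, -968)) = 1/(-707217 + (½)*(395 - 968)/(-200)) = 1/(-707217 + (½)*(-1/200)*(-573)) = 1/(-707217 + 573/400) = 1/(-282886227/400) = -400/282886227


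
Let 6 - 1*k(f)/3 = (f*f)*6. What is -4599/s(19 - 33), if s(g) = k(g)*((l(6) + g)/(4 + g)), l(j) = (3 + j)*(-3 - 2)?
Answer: 511/2301 ≈ 0.22208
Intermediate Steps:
l(j) = -15 - 5*j (l(j) = (3 + j)*(-5) = -15 - 5*j)
k(f) = 18 - 18*f² (k(f) = 18 - 3*f*f*6 = 18 - 3*f²*6 = 18 - 18*f²)
s(g) = (-45 + g)*(18 - 18*g²)/(4 + g) (s(g) = (18 - 18*g²)*(((-15 - 5*6) + g)/(4 + g)) = (18 - 18*g²)*(((-15 - 30) + g)/(4 + g)) = (18 - 18*g²)*((-45 + g)/(4 + g)) = (-45 + g)*(18 - 18*g²)/(4 + g))
-4599/s(19 - 33) = -4599*(-(4 + (19 - 33))/(18*(-1 + (19 - 33)²)*(-45 + (19 - 33)))) = -4599*(-(4 - 14)/(18*(-1 + (-14)²)*(-45 - 14))) = -4599*(-5/(531*(-1 + 196))) = -4599/((-18*(-⅒)*195*(-59))) = -4599/(-20709) = -4599*(-1/20709) = 511/2301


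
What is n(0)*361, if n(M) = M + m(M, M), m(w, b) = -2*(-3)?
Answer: 2166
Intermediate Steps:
m(w, b) = 6
n(M) = 6 + M (n(M) = M + 6 = 6 + M)
n(0)*361 = (6 + 0)*361 = 6*361 = 2166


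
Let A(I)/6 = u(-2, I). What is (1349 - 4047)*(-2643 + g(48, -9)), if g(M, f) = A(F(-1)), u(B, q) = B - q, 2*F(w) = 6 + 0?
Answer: 7211754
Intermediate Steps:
F(w) = 3 (F(w) = (6 + 0)/2 = (1/2)*6 = 3)
A(I) = -12 - 6*I (A(I) = 6*(-2 - I) = -12 - 6*I)
g(M, f) = -30 (g(M, f) = -12 - 6*3 = -12 - 18 = -30)
(1349 - 4047)*(-2643 + g(48, -9)) = (1349 - 4047)*(-2643 - 30) = -2698*(-2673) = 7211754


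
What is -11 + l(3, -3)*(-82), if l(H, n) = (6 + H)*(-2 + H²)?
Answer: -5177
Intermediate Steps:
l(H, n) = (-2 + H²)*(6 + H)
-11 + l(3, -3)*(-82) = -11 + (-12 + 3³ - 2*3 + 6*3²)*(-82) = -11 + (-12 + 27 - 6 + 6*9)*(-82) = -11 + (-12 + 27 - 6 + 54)*(-82) = -11 + 63*(-82) = -11 - 5166 = -5177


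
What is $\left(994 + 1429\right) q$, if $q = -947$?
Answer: $-2294581$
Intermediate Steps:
$\left(994 + 1429\right) q = \left(994 + 1429\right) \left(-947\right) = 2423 \left(-947\right) = -2294581$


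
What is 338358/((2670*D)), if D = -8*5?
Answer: -56393/17800 ≈ -3.1681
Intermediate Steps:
D = -40
338358/((2670*D)) = 338358/((2670*(-40))) = 338358/(-106800) = 338358*(-1/106800) = -56393/17800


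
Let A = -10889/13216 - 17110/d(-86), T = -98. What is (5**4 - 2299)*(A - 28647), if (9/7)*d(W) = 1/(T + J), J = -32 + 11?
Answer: -28640994681843/6608 ≈ -4.3343e+9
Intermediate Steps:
J = -21
d(W) = -1/153 (d(W) = 7/(9*(-98 - 21)) = (7/9)/(-119) = (7/9)*(-1/119) = -1/153)
A = 34597230391/13216 (A = -10889/13216 - 17110/(-1/153) = -10889*1/13216 - 17110*(-153) = -10889/13216 + 2617830 = 34597230391/13216 ≈ 2.6178e+6)
(5**4 - 2299)*(A - 28647) = (5**4 - 2299)*(34597230391/13216 - 28647) = (625 - 2299)*(34218631639/13216) = -1674*34218631639/13216 = -28640994681843/6608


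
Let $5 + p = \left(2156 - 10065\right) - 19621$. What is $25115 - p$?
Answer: $52650$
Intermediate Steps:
$p = -27535$ ($p = -5 + \left(\left(2156 - 10065\right) - 19621\right) = -5 - 27530 = -27535$)
$25115 - p = 25115 - -27535 = 25115 + 27535 = 52650$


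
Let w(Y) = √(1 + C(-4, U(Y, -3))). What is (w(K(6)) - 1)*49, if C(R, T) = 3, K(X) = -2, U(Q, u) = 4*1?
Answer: 49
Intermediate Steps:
U(Q, u) = 4
w(Y) = 2 (w(Y) = √(1 + 3) = √4 = 2)
(w(K(6)) - 1)*49 = (2 - 1)*49 = 1*49 = 49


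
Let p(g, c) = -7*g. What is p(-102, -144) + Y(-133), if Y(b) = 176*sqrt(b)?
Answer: 714 + 176*I*sqrt(133) ≈ 714.0 + 2029.7*I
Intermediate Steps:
p(-102, -144) + Y(-133) = -7*(-102) + 176*sqrt(-133) = 714 + 176*(I*sqrt(133)) = 714 + 176*I*sqrt(133)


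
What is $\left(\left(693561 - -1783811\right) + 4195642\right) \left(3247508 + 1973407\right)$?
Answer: $34839238887810$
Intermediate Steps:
$\left(\left(693561 - -1783811\right) + 4195642\right) \left(3247508 + 1973407\right) = \left(\left(693561 + 1783811\right) + 4195642\right) 5220915 = \left(2477372 + 4195642\right) 5220915 = 6673014 \cdot 5220915 = 34839238887810$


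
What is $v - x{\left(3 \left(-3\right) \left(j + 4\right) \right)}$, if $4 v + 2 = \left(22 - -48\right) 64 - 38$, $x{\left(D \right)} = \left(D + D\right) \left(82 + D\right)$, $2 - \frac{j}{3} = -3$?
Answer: $-29328$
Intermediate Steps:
$j = 15$ ($j = 6 - -9 = 6 + 9 = 15$)
$x{\left(D \right)} = 2 D \left(82 + D\right)$
$v = 1110$ ($v = - \frac{1}{2} + \frac{\left(22 - -48\right) 64 - 38}{4} = - \frac{1}{2} + \frac{\left(22 + 48\right) 64 - 38}{4} = - \frac{1}{2} + \frac{70 \cdot 64 - 38}{4} = - \frac{1}{2} + \frac{4480 - 38}{4} = - \frac{1}{2} + \frac{1}{4} \cdot 4442 = - \frac{1}{2} + \frac{2221}{2} = 1110$)
$v - x{\left(3 \left(-3\right) \left(j + 4\right) \right)} = 1110 - 2 \cdot 3 \left(-3\right) \left(15 + 4\right) \left(82 + 3 \left(-3\right) \left(15 + 4\right)\right) = 1110 - 2 \left(\left(-9\right) 19\right) \left(82 - 171\right) = 1110 - 2 \left(-171\right) \left(82 - 171\right) = 1110 - 2 \left(-171\right) \left(-89\right) = 1110 - 30438 = -29328$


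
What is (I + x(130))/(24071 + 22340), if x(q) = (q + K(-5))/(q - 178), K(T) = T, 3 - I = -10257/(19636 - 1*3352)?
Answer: 66811/3023026896 ≈ 2.2101e-5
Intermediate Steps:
I = 19703/5428 (I = 3 - (-10257)/(19636 - 1*3352) = 3 - (-10257)/(19636 - 3352) = 3 - (-10257)/16284 = 3 - 1*(-3419/5428) = 3 + 3419/5428 = 19703/5428 ≈ 3.6299)
x(q) = (-5 + q)/(-178 + q) (x(q) = (q - 5)/(q - 178) = (-5 + q)/(-178 + q))
(I + x(130))/(24071 + 22340) = (19703/5428 + (-5 + 130)/(-178 + 130))/(24071 + 22340) = (19703/5428 + 125/(-48))/46411 = (19703/5428 - 1/48*125)*(1/46411) = (19703/5428 - 125/48)*(1/46411) = (66811/65136)*(1/46411) = 66811/3023026896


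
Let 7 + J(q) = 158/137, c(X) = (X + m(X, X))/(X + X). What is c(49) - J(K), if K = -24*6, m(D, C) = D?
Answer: 938/137 ≈ 6.8467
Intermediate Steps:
c(X) = 1 (c(X) = (X + X)/(X + X) = (2*X)/((2*X)) = (2*X)*(1/(2*X)) = 1)
K = -144
J(q) = -801/137 (J(q) = -7 + 158/137 = -801/137)
c(49) - J(K) = 1 - 1*(-801/137) = 1 + 801/137 = 938/137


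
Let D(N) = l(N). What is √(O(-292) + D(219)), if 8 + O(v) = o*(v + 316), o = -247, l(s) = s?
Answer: I*√5717 ≈ 75.611*I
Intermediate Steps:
D(N) = N
O(v) = -78060 - 247*v (O(v) = -8 - 247*(v + 316) = -8 - 247*(316 + v) = -8 + (-78052 - 247*v) = -78060 - 247*v)
√(O(-292) + D(219)) = √((-78060 - 247*(-292)) + 219) = √((-78060 + 72124) + 219) = √(-5936 + 219) = √(-5717) = I*√5717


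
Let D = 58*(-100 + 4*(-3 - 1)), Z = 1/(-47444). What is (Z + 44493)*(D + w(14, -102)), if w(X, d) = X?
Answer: -7086378216087/23722 ≈ -2.9873e+8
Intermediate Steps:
Z = -1/47444 ≈ -2.1077e-5
D = -6728 (D = 58*(-100 + 4*(-4)) = 58*(-100 - 16) = 58*(-116) = -6728)
(Z + 44493)*(D + w(14, -102)) = (-1/47444 + 44493)*(-6728 + 14) = (2110925891/47444)*(-6714) = -7086378216087/23722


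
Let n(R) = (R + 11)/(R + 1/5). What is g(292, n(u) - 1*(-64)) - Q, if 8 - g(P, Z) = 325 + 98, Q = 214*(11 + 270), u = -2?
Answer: -60549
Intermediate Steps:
n(R) = (11 + R)/(⅕ + R) (n(R) = (11 + R)/(R + ⅕) = (11 + R)/(⅕ + R))
Q = 60134 (Q = 214*281 = 60134)
g(P, Z) = -415 (g(P, Z) = 8 - (325 + 98) = 8 - 1*423 = 8 - 423 = -415)
g(292, n(u) - 1*(-64)) - Q = -415 - 1*60134 = -415 - 60134 = -60549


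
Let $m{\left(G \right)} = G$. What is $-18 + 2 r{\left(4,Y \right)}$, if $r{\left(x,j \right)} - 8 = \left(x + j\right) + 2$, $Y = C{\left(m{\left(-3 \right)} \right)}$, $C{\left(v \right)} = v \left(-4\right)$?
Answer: $34$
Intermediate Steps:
$C{\left(v \right)} = - 4 v$
$Y = 12$ ($Y = \left(-4\right) \left(-3\right) = 12$)
$r{\left(x,j \right)} = 10 + j + x$ ($r{\left(x,j \right)} = 8 + \left(\left(x + j\right) + 2\right) = 8 + \left(\left(j + x\right) + 2\right) = 8 + \left(2 + j + x\right) = 10 + j + x$)
$-18 + 2 r{\left(4,Y \right)} = -18 + 2 \left(10 + 12 + 4\right) = -18 + 2 \cdot 26 = -18 + 52 = 34$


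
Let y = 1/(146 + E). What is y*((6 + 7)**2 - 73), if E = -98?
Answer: 2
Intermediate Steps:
y = 1/48 (y = 1/(146 - 98) = 1/48 ≈ 0.020833)
y*((6 + 7)**2 - 73) = ((6 + 7)**2 - 73)/48 = (13**2 - 73)/48 = (169 - 73)/48 = (1/48)*96 = 2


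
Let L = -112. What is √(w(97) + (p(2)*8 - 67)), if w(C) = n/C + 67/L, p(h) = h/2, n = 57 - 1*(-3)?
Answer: 3*I*√48341405/2716 ≈ 7.6798*I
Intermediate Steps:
n = 60 (n = 57 + 3 = 60)
p(h) = h/2 (p(h) = h*(½) = h/2)
w(C) = -67/112 + 60/C (w(C) = 60/C + 67/(-112) = 60/C + 67*(-1/112) = 60/C - 67/112 = -67/112 + 60/C)
√(w(97) + (p(2)*8 - 67)) = √((-67/112 + 60/97) + (((½)*2)*8 - 67)) = √((-67/112 + 60*(1/97)) + (1*8 - 67)) = √((-67/112 + 60/97) + (8 - 67)) = √(221/10864 - 59) = √(-640755/10864) = 3*I*√48341405/2716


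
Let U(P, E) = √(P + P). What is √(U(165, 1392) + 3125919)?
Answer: √(3125919 + √330) ≈ 1768.0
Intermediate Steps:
U(P, E) = √2*√P (U(P, E) = √(2*P) = √2*√P)
√(U(165, 1392) + 3125919) = √(√2*√165 + 3125919) = √(√330 + 3125919) = √(3125919 + √330)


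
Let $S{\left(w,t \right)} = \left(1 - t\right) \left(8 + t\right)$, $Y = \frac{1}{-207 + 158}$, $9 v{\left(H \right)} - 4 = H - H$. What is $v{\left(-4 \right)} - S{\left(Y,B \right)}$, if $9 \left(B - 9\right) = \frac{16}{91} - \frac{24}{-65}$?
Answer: $\frac{2313490804}{16769025} \approx 137.96$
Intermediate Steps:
$v{\left(H \right)} = \frac{4}{9}$ ($v{\left(H \right)} = \frac{4}{9} + \frac{H - H}{9} = \frac{4}{9} + \frac{1}{9} \cdot 0 = \frac{4}{9} + 0 = \frac{4}{9}$)
$Y = - \frac{1}{49}$ ($Y = \frac{1}{-49} = - \frac{1}{49} \approx -0.020408$)
$B = \frac{37103}{4095}$ ($B = 9 + \frac{\frac{16}{91} - \frac{24}{-65}}{9} = 9 + \frac{16 \cdot \frac{1}{91} - - \frac{24}{65}}{9} = 9 + \frac{\frac{16}{91} + \frac{24}{65}}{9} = 9 + \frac{1}{9} \cdot \frac{248}{455} = 9 + \frac{248}{4095} = \frac{37103}{4095} \approx 9.0606$)
$v{\left(-4 \right)} - S{\left(Y,B \right)} = \frac{4}{9} - \left(8 - \left(\frac{37103}{4095}\right)^{2} - \frac{37103}{585}\right) = \frac{4}{9} - \left(8 - \frac{1376632609}{16769025} - \frac{37103}{585}\right) = \frac{4}{9} - - \frac{2306037904}{16769025} = \frac{4}{9} + \frac{2306037904}{16769025} = \frac{2313490804}{16769025}$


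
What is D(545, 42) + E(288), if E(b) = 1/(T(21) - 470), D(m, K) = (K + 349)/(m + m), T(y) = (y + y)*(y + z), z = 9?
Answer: 15499/43055 ≈ 0.35998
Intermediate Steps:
T(y) = 2*y*(9 + y) (T(y) = (y + y)*(y + 9) = (2*y)*(9 + y) = 2*y*(9 + y))
D(m, K) = (349 + K)/(2*m) (D(m, K) = (349 + K)/((2*m)) = (349 + K)*(1/(2*m)) = (349 + K)/(2*m))
E(b) = 1/790 (E(b) = 1/(2*21*(9 + 21) - 470) = 1/(2*21*30 - 470) = 1/(1260 - 470) = 1/790)
D(545, 42) + E(288) = (½)*(349 + 42)/545 + 1/790 = (½)*(1/545)*391 + 1/790 = 391/1090 + 1/790 = 15499/43055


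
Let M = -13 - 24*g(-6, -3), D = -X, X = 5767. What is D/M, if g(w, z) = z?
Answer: -5767/59 ≈ -97.746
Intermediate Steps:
D = -5767 (D = -1*5767 = -5767)
M = 59 (M = -13 - 24*(-3) = -13 + 72 = 59)
D/M = -5767/59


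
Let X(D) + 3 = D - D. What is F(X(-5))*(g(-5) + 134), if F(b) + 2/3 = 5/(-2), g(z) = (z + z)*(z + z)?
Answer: -741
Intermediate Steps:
g(z) = 4*z² (g(z) = (2*z)*(2*z) = 4*z²)
X(D) = -3 (X(D) = -3 + (D - D) = -3 + 0 = -3)
F(b) = -19/6 (F(b) = -⅔ + 5/(-2) = -⅔ + 5*(-½) = -⅔ - 5/2 = -19/6)
F(X(-5))*(g(-5) + 134) = -19*(4*(-5)² + 134)/6 = -19*(4*25 + 134)/6 = -19*(100 + 134)/6 = -19/6*234 = -741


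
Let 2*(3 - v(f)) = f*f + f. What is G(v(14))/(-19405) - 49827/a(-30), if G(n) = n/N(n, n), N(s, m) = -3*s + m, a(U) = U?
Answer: 6445953/3881 ≈ 1660.9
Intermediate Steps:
v(f) = 3 - f/2 - f²/2 (v(f) = 3 - (f*f + f)/2 = 3 - (f² + f)/2 = 3 - (f + f²)/2 = 3 + (-f/2 - f²/2) = 3 - f/2 - f²/2)
N(s, m) = m - 3*s
G(n) = -½ (G(n) = n/(n - 3*n) = n/((-2*n)) = n*(-1/(2*n)) = -½)
G(v(14))/(-19405) - 49827/a(-30) = -½/(-19405) - 49827/(-30) = -½*(-1/19405) - 49827*(-1/30) = 1/38810 + 16609/10 = 6445953/3881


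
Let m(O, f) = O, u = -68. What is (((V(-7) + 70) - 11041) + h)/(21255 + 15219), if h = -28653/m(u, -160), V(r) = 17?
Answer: -716219/2480232 ≈ -0.28877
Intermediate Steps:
h = 28653/68 (h = -28653/(-68) = -28653*(-1/68) = 28653/68 ≈ 421.37)
(((V(-7) + 70) - 11041) + h)/(21255 + 15219) = (((17 + 70) - 11041) + 28653/68)/(21255 + 15219) = ((87 - 11041) + 28653/68)/36474 = (-10954 + 28653/68)*(1/36474) = -716219/68*1/36474 = -716219/2480232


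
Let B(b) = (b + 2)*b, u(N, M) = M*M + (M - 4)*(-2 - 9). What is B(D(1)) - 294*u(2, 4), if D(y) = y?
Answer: -4701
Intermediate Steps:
u(N, M) = 44 + M² - 11*M (u(N, M) = M² + (-4 + M)*(-11) = M² + (44 - 11*M) = 44 + M² - 11*M)
B(b) = b*(2 + b) (B(b) = (2 + b)*b = b*(2 + b))
B(D(1)) - 294*u(2, 4) = 1*(2 + 1) - 294*(44 + 4² - 11*4) = 1*3 - 294*(44 + 16 - 44) = 3 - 294*16 = 3 - 4704 = -4701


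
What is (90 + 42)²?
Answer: 17424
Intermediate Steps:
(90 + 42)² = 132² = 17424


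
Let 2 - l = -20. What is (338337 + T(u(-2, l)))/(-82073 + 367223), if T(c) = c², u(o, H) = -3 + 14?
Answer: 169229/142575 ≈ 1.1869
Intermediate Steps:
l = 22 (l = 2 - 1*(-20) = 2 + 20 = 22)
u(o, H) = 11
(338337 + T(u(-2, l)))/(-82073 + 367223) = (338337 + 11²)/(-82073 + 367223) = (338337 + 121)/285150 = 338458*(1/285150) = 169229/142575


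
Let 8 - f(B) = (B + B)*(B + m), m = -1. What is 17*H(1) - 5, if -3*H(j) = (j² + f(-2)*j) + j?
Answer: 19/3 ≈ 6.3333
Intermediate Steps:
f(B) = 8 - 2*B*(-1 + B) (f(B) = 8 - (B + B)*(B - 1) = 8 - 2*B*(-1 + B))
H(j) = j - j²/3 (H(j) = -((j² + (8 - 2*(-2)² + 2*(-2))*j) + j)/3 = -((j² + (8 - 2*4 - 4)*j) + j)/3 = -((j² + (8 - 8 - 4)*j) + j)/3 = -((j² - 4*j) + j)/3 = -(j² - 3*j)/3 = j - j²/3)
17*H(1) - 5 = 17*((⅓)*1*(3 - 1*1)) - 5 = 17*((⅓)*1*(3 - 1)) - 5 = 17*((⅓)*1*2) - 5 = 17*(⅔) - 5 = 34/3 - 5 = 19/3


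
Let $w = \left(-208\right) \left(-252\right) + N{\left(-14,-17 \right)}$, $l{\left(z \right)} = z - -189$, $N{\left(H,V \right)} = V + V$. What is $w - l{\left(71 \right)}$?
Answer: $52122$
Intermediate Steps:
$N{\left(H,V \right)} = 2 V$
$l{\left(z \right)} = 189 + z$ ($l{\left(z \right)} = z + 189 = 189 + z$)
$w = 52382$ ($w = \left(-208\right) \left(-252\right) + 2 \left(-17\right) = 52416 - 34 = 52382$)
$w - l{\left(71 \right)} = 52382 - \left(189 + 71\right) = 52382 - 260 = 52122$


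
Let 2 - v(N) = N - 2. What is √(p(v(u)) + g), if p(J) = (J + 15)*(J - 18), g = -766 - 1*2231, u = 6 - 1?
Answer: I*√3263 ≈ 57.123*I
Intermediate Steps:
u = 5
v(N) = 4 - N (v(N) = 2 - (N - 2) = 2 - (-2 + N) = 2 + (2 - N) = 4 - N)
g = -2997 (g = -766 - 2231 = -2997)
p(J) = (-18 + J)*(15 + J) (p(J) = (15 + J)*(-18 + J) = (-18 + J)*(15 + J))
√(p(v(u)) + g) = √((-270 + (4 - 1*5)² - 3*(4 - 1*5)) - 2997) = √((-270 + (4 - 5)² - 3*(4 - 5)) - 2997) = √((-270 + (-1)² - 3*(-1)) - 2997) = √((-270 + 1 + 3) - 2997) = √(-266 - 2997) = √(-3263) = I*√3263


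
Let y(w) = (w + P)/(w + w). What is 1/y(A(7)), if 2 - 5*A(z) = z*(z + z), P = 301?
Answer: -192/1409 ≈ -0.13627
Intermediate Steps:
A(z) = ⅖ - 2*z²/5 (A(z) = ⅖ - z*(z + z)/5 = ⅖ - z*2*z/5 = ⅖ - 2*z²/5)
y(w) = (301 + w)/(2*w) (y(w) = (w + 301)/(w + w) = (301 + w)/((2*w)) = (301 + w)*(1/(2*w)) = (301 + w)/(2*w))
1/y(A(7)) = 1/((301 + (⅖ - ⅖*7²))/(2*(⅖ - ⅖*7²))) = 1/((301 + (⅖ - ⅖*49))/(2*(⅖ - ⅖*49))) = 1/((301 + (⅖ - 98/5))/(2*(⅖ - 98/5))) = 1/((301 - 96/5)/(2*(-96/5))) = 1/((½)*(-5/96)*(1409/5)) = 1/(-1409/192) = -192/1409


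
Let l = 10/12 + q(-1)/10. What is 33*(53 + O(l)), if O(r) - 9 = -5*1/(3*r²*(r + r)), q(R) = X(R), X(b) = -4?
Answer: 3752562/2197 ≈ 1708.0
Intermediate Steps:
q(R) = -4
l = 13/30 (l = 10/12 - 4/10 = 10*(1/12) - 4*⅒ = ⅚ - ⅖ = 13/30 ≈ 0.43333)
O(r) = 9 - 5/(6*r³) (O(r) = 9 - 5*1/(3*r²*(r + r)) = 9 - 5*1/(6*r³) = 9 - 5/(6*r³))
33*(53 + O(l)) = 33*(53 + (9 - 5/(6*(13/30)³))) = 33*(53 + (9 - ⅚*27000/2197)) = 33*(53 + (9 - 22500/2197)) = 33*(53 - 2727/2197) = 33*(113714/2197) = 3752562/2197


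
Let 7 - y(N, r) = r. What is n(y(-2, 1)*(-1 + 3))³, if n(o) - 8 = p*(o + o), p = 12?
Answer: 25934336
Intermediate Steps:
y(N, r) = 7 - r
n(o) = 8 + 24*o (n(o) = 8 + 12*(o + o) = 8 + 12*(2*o) = 8 + 24*o)
n(y(-2, 1)*(-1 + 3))³ = (8 + 24*((7 - 1*1)*(-1 + 3)))³ = (8 + 24*((7 - 1)*2))³ = (8 + 24*(6*2))³ = (8 + 24*12)³ = (8 + 288)³ = 296³ = 25934336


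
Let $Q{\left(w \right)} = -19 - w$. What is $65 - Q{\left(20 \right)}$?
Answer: $104$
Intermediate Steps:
$65 - Q{\left(20 \right)} = 65 - \left(-19 - 20\right) = 65 - -39 = 65 + 39 = 104$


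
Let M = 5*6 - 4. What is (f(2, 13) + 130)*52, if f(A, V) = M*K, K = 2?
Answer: 9464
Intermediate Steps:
M = 26 (M = 30 - 4 = 26)
f(A, V) = 52 (f(A, V) = 26*2 = 52)
(f(2, 13) + 130)*52 = (52 + 130)*52 = 182*52 = 9464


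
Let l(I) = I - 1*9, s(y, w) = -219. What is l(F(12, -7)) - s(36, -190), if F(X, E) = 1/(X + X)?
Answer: 5041/24 ≈ 210.04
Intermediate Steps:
F(X, E) = 1/(2*X)
l(I) = -9 + I (l(I) = I - 9 = -9 + I)
l(F(12, -7)) - s(36, -190) = (-9 + (½)/12) - 1*(-219) = (-9 + (½)*(1/12)) + 219 = (-9 + 1/24) + 219 = -215/24 + 219 = 5041/24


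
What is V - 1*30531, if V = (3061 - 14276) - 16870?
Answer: -58616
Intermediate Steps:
V = -28085 (V = -11215 - 16870 = -28085)
V - 1*30531 = -28085 - 1*30531 = -28085 - 30531 = -58616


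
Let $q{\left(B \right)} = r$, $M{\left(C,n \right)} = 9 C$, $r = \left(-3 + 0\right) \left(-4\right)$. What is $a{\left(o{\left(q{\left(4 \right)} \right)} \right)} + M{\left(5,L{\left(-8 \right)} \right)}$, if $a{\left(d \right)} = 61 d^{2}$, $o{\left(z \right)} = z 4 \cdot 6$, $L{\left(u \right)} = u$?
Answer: $5059629$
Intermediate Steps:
$r = 12$ ($r = \left(-3\right) \left(-4\right) = 12$)
$q{\left(B \right)} = 12$
$o{\left(z \right)} = 24 z$ ($o{\left(z \right)} = 4 z 6 = 24 z$)
$a{\left(o{\left(q{\left(4 \right)} \right)} \right)} + M{\left(5,L{\left(-8 \right)} \right)} = 61 \left(24 \cdot 12\right)^{2} + 9 \cdot 5 = 61 \cdot 288^{2} + 45 = 61 \cdot 82944 + 45 = 5059584 + 45 = 5059629$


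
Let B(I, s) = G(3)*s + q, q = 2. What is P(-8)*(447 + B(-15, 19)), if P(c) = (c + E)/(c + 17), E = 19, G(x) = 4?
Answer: 1925/3 ≈ 641.67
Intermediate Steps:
B(I, s) = 2 + 4*s (B(I, s) = 4*s + 2 = 2 + 4*s)
P(c) = (19 + c)/(17 + c) (P(c) = (c + 19)/(c + 17) = (19 + c)/(17 + c))
P(-8)*(447 + B(-15, 19)) = ((19 - 8)/(17 - 8))*(447 + (2 + 4*19)) = (11/9)*(447 + (2 + 76)) = ((1/9)*11)*(447 + 78) = (11/9)*525 = 1925/3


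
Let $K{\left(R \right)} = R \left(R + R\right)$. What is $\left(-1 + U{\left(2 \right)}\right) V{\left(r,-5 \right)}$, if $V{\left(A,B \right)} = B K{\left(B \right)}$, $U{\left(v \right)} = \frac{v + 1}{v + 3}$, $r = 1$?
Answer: $100$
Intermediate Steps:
$K{\left(R \right)} = 2 R^{2}$ ($K{\left(R \right)} = R 2 R = 2 R^{2}$)
$U{\left(v \right)} = \frac{1 + v}{3 + v}$
$V{\left(A,B \right)} = 2 B^{3}$ ($V{\left(A,B \right)} = B 2 B^{2} = 2 B^{3}$)
$\left(-1 + U{\left(2 \right)}\right) V{\left(r,-5 \right)} = \left(-1 + \frac{1 + 2}{3 + 2}\right) 2 \left(-5\right)^{3} = \left(-1 + \frac{1}{5} \cdot 3\right) 2 \left(-125\right) = \left(-1 + \frac{1}{5} \cdot 3\right) \left(-250\right) = \left(-1 + \frac{3}{5}\right) \left(-250\right) = \left(- \frac{2}{5}\right) \left(-250\right) = 100$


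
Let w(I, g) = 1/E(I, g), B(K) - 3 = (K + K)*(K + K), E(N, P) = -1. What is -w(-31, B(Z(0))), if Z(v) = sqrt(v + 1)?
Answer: 1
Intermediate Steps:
Z(v) = sqrt(1 + v)
B(K) = 3 + 4*K**2 (B(K) = 3 + (K + K)*(K + K) = 3 + (2*K)*(2*K) = 3 + 4*K**2)
w(I, g) = -1 (w(I, g) = 1/(-1) = -1)
-w(-31, B(Z(0))) = -1*(-1) = 1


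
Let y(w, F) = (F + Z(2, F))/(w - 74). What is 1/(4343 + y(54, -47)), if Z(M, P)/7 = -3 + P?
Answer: 20/87257 ≈ 0.00022921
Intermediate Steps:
Z(M, P) = -21 + 7*P (Z(M, P) = 7*(-3 + P) = -21 + 7*P)
y(w, F) = (-21 + 8*F)/(-74 + w) (y(w, F) = (F + (-21 + 7*F))/(w - 74) = (-21 + 8*F)/(-74 + w))
1/(4343 + y(54, -47)) = 1/(4343 + (-21 + 8*(-47))/(-74 + 54)) = 1/(4343 + (-21 - 376)/(-20)) = 1/(4343 - 1/20*(-397)) = 1/(4343 + 397/20) = 1/(87257/20) = 20/87257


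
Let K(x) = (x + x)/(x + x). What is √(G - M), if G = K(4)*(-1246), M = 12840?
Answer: I*√14086 ≈ 118.68*I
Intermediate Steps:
K(x) = 1 (K(x) = (2*x)/((2*x)) = (2*x)*(1/(2*x)) = 1)
G = -1246 (G = 1*(-1246) = -1246)
√(G - M) = √(-1246 - 1*12840) = √(-1246 - 12840) = √(-14086) = I*√14086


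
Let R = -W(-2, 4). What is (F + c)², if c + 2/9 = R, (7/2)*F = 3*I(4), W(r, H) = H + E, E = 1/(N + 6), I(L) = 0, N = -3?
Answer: 1681/81 ≈ 20.753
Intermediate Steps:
E = ⅓ (E = 1/(-3 + 6) = 1/3 = ⅓ ≈ 0.33333)
W(r, H) = ⅓ + H (W(r, H) = H + ⅓ = ⅓ + H)
F = 0 (F = 2*(3*0)/7 = (2/7)*0 = 0)
R = -13/3 (R = -(⅓ + 4) = -1*13/3 = -13/3 ≈ -4.3333)
c = -41/9 (c = -2/9 - 13/3 = -41/9 ≈ -4.5556)
(F + c)² = (0 - 41/9)² = (-41/9)² = 1681/81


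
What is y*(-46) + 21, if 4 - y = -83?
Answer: -3981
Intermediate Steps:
y = 87 (y = 4 - 1*(-83) = 4 + 83 = 87)
y*(-46) + 21 = 87*(-46) + 21 = -4002 + 21 = -3981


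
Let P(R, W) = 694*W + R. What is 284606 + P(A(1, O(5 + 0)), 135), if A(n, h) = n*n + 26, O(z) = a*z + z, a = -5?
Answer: 378323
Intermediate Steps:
O(z) = -4*z (O(z) = -5*z + z = -4*z)
A(n, h) = 26 + n² (A(n, h) = n² + 26 = 26 + n²)
P(R, W) = R + 694*W
284606 + P(A(1, O(5 + 0)), 135) = 284606 + ((26 + 1²) + 694*135) = 284606 + ((26 + 1) + 93690) = 284606 + (27 + 93690) = 284606 + 93717 = 378323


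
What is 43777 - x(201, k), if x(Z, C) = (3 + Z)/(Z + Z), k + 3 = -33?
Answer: 2933025/67 ≈ 43777.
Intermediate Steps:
k = -36 (k = -3 - 33 = -36)
x(Z, C) = (3 + Z)/(2*Z) (x(Z, C) = (3 + Z)/((2*Z)) = (3 + Z)*(1/(2*Z)) = (3 + Z)/(2*Z))
43777 - x(201, k) = 43777 - (3 + 201)/(2*201) = 43777 - 204/(2*201) = 43777 - 1*34/67 = 43777 - 34/67 = 2933025/67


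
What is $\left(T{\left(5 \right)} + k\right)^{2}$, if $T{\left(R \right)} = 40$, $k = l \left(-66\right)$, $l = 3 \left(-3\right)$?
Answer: $401956$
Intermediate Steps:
$l = -9$
$k = 594$ ($k = \left(-9\right) \left(-66\right) = 594$)
$\left(T{\left(5 \right)} + k\right)^{2} = \left(40 + 594\right)^{2} = 634^{2} = 401956$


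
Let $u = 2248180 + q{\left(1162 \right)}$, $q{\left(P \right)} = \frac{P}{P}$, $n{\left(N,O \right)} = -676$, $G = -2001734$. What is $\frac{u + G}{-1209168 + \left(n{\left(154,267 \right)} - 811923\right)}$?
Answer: $- \frac{246447}{2021767} \approx -0.1219$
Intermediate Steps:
$q{\left(P \right)} = 1$
$u = 2248181$ ($u = 2248180 + 1 = 2248181$)
$\frac{u + G}{-1209168 + \left(n{\left(154,267 \right)} - 811923\right)} = \frac{2248181 - 2001734}{-1209168 - 812599} = \frac{246447}{-1209168 - 812599} = \frac{246447}{-2021767} = 246447 \left(- \frac{1}{2021767}\right) = - \frac{246447}{2021767}$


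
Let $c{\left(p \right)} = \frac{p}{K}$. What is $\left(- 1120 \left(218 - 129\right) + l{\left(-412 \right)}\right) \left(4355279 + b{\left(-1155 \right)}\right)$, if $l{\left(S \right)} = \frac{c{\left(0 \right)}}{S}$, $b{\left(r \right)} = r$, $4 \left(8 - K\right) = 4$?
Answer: $-434019080320$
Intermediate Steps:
$K = 7$ ($K = 8 - 1 = 7$)
$c{\left(p \right)} = \frac{p}{7}$
$l{\left(S \right)} = 0$ ($l{\left(S \right)} = \frac{\frac{1}{7} \cdot 0}{S} = \frac{0}{S} = 0$)
$\left(- 1120 \left(218 - 129\right) + l{\left(-412 \right)}\right) \left(4355279 + b{\left(-1155 \right)}\right) = \left(- 1120 \left(218 - 129\right) + 0\right) \left(4355279 - 1155\right) = \left(\left(-1120\right) 89 + 0\right) 4354124 = \left(-99680 + 0\right) 4354124 = \left(-99680\right) 4354124 = -434019080320$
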